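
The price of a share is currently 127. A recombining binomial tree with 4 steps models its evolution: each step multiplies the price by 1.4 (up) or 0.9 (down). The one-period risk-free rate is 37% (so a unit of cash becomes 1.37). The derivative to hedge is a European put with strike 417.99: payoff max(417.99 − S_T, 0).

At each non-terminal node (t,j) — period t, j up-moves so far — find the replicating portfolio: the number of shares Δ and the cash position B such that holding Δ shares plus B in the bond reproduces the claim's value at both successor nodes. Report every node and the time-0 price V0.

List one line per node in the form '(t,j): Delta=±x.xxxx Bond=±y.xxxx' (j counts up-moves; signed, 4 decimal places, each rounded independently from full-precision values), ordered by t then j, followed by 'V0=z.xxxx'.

(0,0): Delta=-0.6445 Bond=88.9918
(1,0): Delta=-1.0000 Bond=162.5564
(1,1): Delta=-0.6299 Bond=119.3248
(2,0): Delta=-1.0000 Bond=222.7023
(2,1): Delta=-1.0000 Bond=222.7023
(2,2): Delta=-0.6147 Bond=159.6946
(3,0): Delta=-1.0000 Bond=305.1022
(3,1): Delta=-1.0000 Bond=305.1022
(3,2): Delta=-1.0000 Bond=305.1022
(3,3): Delta=-0.5989 Bond=213.2717
V0=7.1448

The replicating-portfolio and risk-neutral prices coincide; use p* = (1.37−0.9)/(1.4−0.9) = 0.9400 for the latter.
Terminal values V(4,·): V(4,0)=334.6653, V(4,1)=288.3738, V(4,2)=216.3648, V(4,3)=104.3508, V(4,4)=0.0000
Node (3,0) S=92.5830: V=(p*·288.3738+(1−p*)·334.6653)/1.37=212.5192; Δ=(288.3738−334.6653)/(129.6162−83.3247)=-1.0000; B=V−Δ·S=305.1022
Node (3,1) S=144.0180: V=(p*·216.3648+(1−p*)·288.3738)/1.37=161.0842; Δ=(216.3648−288.3738)/(201.6252−129.6162)=-1.0000; B=V−Δ·S=305.1022
Node (3,2) S=224.0280: V=(p*·104.3508+(1−p*)·216.3648)/1.37=81.0742; Δ=(104.3508−216.3648)/(313.6392−201.6252)=-1.0000; B=V−Δ·S=305.1022
Node (3,3) S=348.4880: V=(p*·0.0000+(1−p*)·104.3508)/1.37=4.5701; Δ=(0.0000−104.3508)/(487.8832−313.6392)=-0.5989; B=V−Δ·S=213.2717
Node (2,0) S=102.8700: V=(p*·161.0842+(1−p*)·212.5192)/1.37=119.8323; Δ=(161.0842−212.5192)/(144.0180−92.5830)=-1.0000; B=V−Δ·S=222.7023
Node (2,1) S=160.0200: V=(p*·81.0742+(1−p*)·161.0842)/1.37=62.6823; Δ=(81.0742−161.0842)/(224.0280−144.0180)=-1.0000; B=V−Δ·S=222.7023
Node (2,2) S=248.9200: V=(p*·4.5701+(1−p*)·81.0742)/1.37=6.6864; Δ=(4.5701−81.0742)/(348.4880−224.0280)=-0.6147; B=V−Δ·S=159.6946
Node (1,0) S=114.3000: V=(p*·62.6823+(1−p*)·119.8323)/1.37=48.2564; Δ=(62.6823−119.8323)/(160.0200−102.8700)=-1.0000; B=V−Δ·S=162.5564
Node (1,1) S=177.8000: V=(p*·6.6864+(1−p*)·62.6823)/1.37=7.3330; Δ=(6.6864−62.6823)/(248.9200−160.0200)=-0.6299; B=V−Δ·S=119.3248
Node (0,0) S=127.0000: V=(p*·7.3330+(1−p*)·48.2564)/1.37=7.1448; Δ=(7.3330−48.2564)/(177.8000−114.3000)=-0.6445; B=V−Δ·S=88.9918
Each (Δ,B) replicates both successor values, so the strategy is self-financing and V0 is arbitrage-free.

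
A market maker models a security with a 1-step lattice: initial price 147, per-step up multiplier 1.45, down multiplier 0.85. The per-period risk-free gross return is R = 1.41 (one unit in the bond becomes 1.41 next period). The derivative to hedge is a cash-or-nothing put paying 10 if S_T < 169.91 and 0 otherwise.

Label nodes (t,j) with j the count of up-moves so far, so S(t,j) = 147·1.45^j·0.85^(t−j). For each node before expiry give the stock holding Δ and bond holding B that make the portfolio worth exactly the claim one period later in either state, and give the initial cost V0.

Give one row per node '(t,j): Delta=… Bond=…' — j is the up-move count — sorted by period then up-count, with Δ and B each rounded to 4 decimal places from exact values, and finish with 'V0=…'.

(0,0): Delta=-0.1134 Bond=17.1395
V0=0.4728

Since d<R<u, set p* = (R−d)/(u−d) = 0.9333; price each node as the discounted p*-expectation of its children.
Terminal values V(1,·): V(1,0)=10.0000, V(1,1)=0.0000
Node (0,0) S=147.0000: V=(p*·0.0000+(1−p*)·10.0000)/1.41=0.4728; Δ=(0.0000−10.0000)/(213.1500−124.9500)=-0.1134; B=V−Δ·S=17.1395
Self-financing check: at every node Δ·S+B equals the discounted successor values.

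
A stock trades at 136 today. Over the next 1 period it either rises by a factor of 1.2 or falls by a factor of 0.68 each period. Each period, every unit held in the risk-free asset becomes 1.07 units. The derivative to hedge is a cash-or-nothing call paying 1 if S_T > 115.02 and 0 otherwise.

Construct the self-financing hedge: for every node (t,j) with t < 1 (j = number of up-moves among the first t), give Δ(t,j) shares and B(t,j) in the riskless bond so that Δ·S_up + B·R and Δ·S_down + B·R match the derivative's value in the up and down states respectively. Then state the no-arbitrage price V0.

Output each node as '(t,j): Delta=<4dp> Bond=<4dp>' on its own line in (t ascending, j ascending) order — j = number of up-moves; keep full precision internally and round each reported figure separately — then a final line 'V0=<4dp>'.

Under the risk-neutral measure, an up-move has probability p* = (R−d)/(u−d) = 0.7500 and values discount at R = 1.07.
Payoff layer (t=1): V(1,0)=0.0000, V(1,1)=1.0000
Node (0,0) S=136.0000: V=(p*·1.0000+(1−p*)·0.0000)/1.07=0.7009; Δ=(1.0000−0.0000)/(163.2000−92.4800)=0.0141; B=V−Δ·S=-1.2221
Root portfolio cost Δ·136+B reproduces V0=0.7009.

(0,0): Delta=0.0141 Bond=-1.2221
V0=0.7009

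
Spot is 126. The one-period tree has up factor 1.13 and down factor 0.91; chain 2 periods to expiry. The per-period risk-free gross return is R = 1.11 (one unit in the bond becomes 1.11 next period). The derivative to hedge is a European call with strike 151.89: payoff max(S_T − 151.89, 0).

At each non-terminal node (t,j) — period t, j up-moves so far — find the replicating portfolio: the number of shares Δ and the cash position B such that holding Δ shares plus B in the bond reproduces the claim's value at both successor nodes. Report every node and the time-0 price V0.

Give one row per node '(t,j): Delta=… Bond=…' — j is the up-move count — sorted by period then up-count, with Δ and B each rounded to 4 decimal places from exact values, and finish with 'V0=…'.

(0,0): Delta=0.2659 Bond=-27.4659
(1,0): Delta=0.0000 Bond=0.0000
(1,1): Delta=0.2873 Bond=-33.5358
V0=6.0365

Since d<R<u, set p* = (R−d)/(u−d) = 0.9091; price each node as the discounted p*-expectation of its children.
At expiry t=2: V(2,0)=0.0000, V(2,1)=0.0000, V(2,2)=8.9994
(1,0): S=114.6600. Δ = (V_up−V_dn)/(S_up−S_dn) = (0.0000−0.0000)/(129.5658−104.3406) = 0.0000. V = [p*·0.0000 + (1−p*)·0.0000]/1.11 = 0.0000. B = V − Δ·S = 0.0000.
(1,1): S=142.3800. Δ = (V_up−V_dn)/(S_up−S_dn) = (8.9994−0.0000)/(160.8894−129.5658) = 0.2873. V = [p*·8.9994 + (1−p*)·0.0000]/1.11 = 7.3705. B = V − Δ·S = -33.5358.
(0,0): S=126.0000. Δ = (V_up−V_dn)/(S_up−S_dn) = (7.3705−0.0000)/(142.3800−114.6600) = 0.2659. V = [p*·7.3705 + (1−p*)·0.0000]/1.11 = 6.0365. B = V − Δ·S = -27.4659.
Check: Δ(0,0)·S0 + B(0,0) = 6.0365 = V0.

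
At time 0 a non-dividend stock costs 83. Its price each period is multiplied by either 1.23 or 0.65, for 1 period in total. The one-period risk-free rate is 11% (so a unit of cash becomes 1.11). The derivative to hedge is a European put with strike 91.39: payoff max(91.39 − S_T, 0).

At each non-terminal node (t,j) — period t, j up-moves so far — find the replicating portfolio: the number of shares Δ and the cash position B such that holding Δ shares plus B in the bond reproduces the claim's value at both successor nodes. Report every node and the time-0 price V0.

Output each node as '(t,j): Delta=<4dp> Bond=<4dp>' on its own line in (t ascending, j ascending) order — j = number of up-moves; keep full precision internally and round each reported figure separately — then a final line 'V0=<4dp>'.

Under the risk-neutral measure, an up-move has probability p* = (R−d)/(u−d) = 0.7931 and values discount at R = 1.11.
At expiry t=1: V(1,0)=37.4400, V(1,1)=0.0000
  t=0,j=0: stock 83.0000 → up 102.0900 (V=0.0000), down 53.9500 (V=37.4400). Price 6.9786; hedge Δ=-0.7777, bond B=71.5303.
The time-0 hedge costs 6.9786, which is the no-arbitrage price.

(0,0): Delta=-0.7777 Bond=71.5303
V0=6.9786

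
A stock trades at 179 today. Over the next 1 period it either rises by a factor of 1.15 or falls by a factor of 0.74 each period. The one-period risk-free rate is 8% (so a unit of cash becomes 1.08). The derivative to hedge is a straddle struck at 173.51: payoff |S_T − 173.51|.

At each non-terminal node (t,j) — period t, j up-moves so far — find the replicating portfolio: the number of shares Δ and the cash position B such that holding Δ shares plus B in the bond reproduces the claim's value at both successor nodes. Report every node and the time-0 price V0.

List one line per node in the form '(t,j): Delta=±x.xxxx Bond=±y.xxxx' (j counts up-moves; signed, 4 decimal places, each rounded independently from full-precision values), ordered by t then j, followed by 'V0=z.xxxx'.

(0,0): Delta=-0.1187 Bond=52.5653
V0=31.3214

The replicating-portfolio and risk-neutral prices coincide; use p* = (1.08−0.74)/(1.15−0.74) = 0.8293 for the latter.
Terminal payoffs: V(1,0)=41.0500, V(1,1)=32.3400
  t=0,j=0: stock 179.0000 → up 205.8500 (V=32.3400), down 132.4600 (V=41.0500). Price 31.3214; hedge Δ=-0.1187, bond B=52.5653.
Self-financing check: at every node Δ·S+B equals the discounted successor values.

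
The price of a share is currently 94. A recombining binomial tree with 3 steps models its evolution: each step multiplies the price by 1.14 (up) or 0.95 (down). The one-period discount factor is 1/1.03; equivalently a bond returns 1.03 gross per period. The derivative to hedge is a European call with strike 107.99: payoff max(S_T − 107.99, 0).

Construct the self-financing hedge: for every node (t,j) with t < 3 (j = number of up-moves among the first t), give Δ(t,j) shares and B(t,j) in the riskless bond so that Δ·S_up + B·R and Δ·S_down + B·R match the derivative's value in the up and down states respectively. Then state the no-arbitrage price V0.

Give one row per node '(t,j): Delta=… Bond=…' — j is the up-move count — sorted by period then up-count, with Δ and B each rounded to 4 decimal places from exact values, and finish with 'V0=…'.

(0,0): Delta=0.4247 Bond=-35.5104
(1,0): Delta=0.1943 Bond=-16.0029
(1,1): Delta=0.6886 Bond=-64.8633
(2,0): Delta=0.0000 Bond=0.0000
(2,1): Delta=0.4169 Bond=-39.1470
(2,2): Delta=1.0000 Bond=-104.8447
V0=4.4089

Risk-neutral probability p* = (R−d)/(u−d) = (1.03−0.95)/(1.14−0.95) = 0.4211.
At expiry t=3: V(3,0)=0.0000, V(3,1)=0.0000, V(3,2)=8.0643, V(3,3)=31.2751
  t=2,j=0: stock 84.8350 → up 96.7119 (V=0.0000), down 80.5932 (V=0.0000). Price 0.0000; hedge Δ=0.0000, bond B=0.0000.
  t=2,j=1: stock 101.8020 → up 116.0543 (V=8.0643), down 96.7119 (V=0.0000). Price 3.2966; hedge Δ=0.4169, bond B=-39.1470.
  t=2,j=2: stock 122.1624 → up 139.2651 (V=31.2751), down 116.0543 (V=8.0643). Price 17.3177; hedge Δ=1.0000, bond B=-104.8447.
  t=1,j=0: stock 89.3000 → up 101.8020 (V=3.2966), down 84.8350 (V=0.0000). Price 1.3476; hedge Δ=0.1943, bond B=-16.0029.
  t=1,j=1: stock 107.1600 → up 122.1624 (V=17.3177), down 101.8020 (V=3.2966). Price 8.9323; hedge Δ=0.6886, bond B=-64.8633.
  t=0,j=0: stock 94.0000 → up 107.1600 (V=8.9323), down 89.3000 (V=1.3476). Price 4.4089; hedge Δ=0.4247, bond B=-35.5104.
The time-0 hedge costs 4.4089, which is the no-arbitrage price.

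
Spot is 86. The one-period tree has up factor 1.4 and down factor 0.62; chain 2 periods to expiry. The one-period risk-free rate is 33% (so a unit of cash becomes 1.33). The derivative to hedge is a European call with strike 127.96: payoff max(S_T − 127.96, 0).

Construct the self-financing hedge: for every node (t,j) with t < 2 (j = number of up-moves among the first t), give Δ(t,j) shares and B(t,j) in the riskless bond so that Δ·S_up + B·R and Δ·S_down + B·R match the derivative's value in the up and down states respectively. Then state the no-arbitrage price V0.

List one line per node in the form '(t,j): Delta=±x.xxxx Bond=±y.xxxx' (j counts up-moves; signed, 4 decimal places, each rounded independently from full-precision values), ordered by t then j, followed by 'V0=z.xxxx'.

Since d<R<u, set p* = (R−d)/(u−d) = 0.9103; price each node as the discounted p*-expectation of its children.
At expiry t=2: V(2,0)=0.0000, V(2,1)=0.0000, V(2,2)=40.6000
  t=1,j=0: stock 53.3200 → up 74.6480 (V=0.0000), down 33.0584 (V=0.0000). Price 0.0000; hedge Δ=0.0000, bond B=0.0000.
  t=1,j=1: stock 120.4000 → up 168.5600 (V=40.6000), down 74.6480 (V=0.0000). Price 27.7868; hedge Δ=0.4323, bond B=-24.2645.
  t=0,j=0: stock 86.0000 → up 120.4000 (V=27.7868), down 53.3200 (V=0.0000). Price 19.0174; hedge Δ=0.4142, bond B=-16.6067.
Root portfolio cost Δ·86+B reproduces V0=19.0174.

(0,0): Delta=0.4142 Bond=-16.6067
(1,0): Delta=0.0000 Bond=0.0000
(1,1): Delta=0.4323 Bond=-24.2645
V0=19.0174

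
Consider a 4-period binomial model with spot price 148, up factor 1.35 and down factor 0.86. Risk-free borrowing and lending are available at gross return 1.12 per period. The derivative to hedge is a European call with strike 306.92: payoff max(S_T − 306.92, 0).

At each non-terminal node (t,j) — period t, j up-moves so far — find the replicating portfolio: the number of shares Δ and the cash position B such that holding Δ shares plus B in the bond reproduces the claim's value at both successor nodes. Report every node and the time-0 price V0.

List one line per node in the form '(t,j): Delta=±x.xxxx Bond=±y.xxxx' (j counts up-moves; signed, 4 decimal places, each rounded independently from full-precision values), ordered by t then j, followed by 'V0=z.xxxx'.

The replicating-portfolio and risk-neutral prices coincide; use p* = (1.12−0.86)/(1.35−0.86) = 0.5306 for the latter.
Payoff layer (t=4): V(4,0)=0.0000, V(4,1)=0.0000, V(4,2)=0.0000, V(4,3)=6.2365, V(4,4)=184.6629
Node (3,0) S=94.1363: V=(p*·0.0000+(1−p*)·0.0000)/1.12=0.0000; Δ=(0.0000−0.0000)/(127.0840−80.9572)=0.0000; B=V−Δ·S=0.0000
Node (3,1) S=147.7721: V=(p*·0.0000+(1−p*)·0.0000)/1.12=0.0000; Δ=(0.0000−0.0000)/(199.4923−127.0840)=0.0000; B=V−Δ·S=0.0000
Node (3,2) S=231.9678: V=(p*·6.2365+(1−p*)·0.0000)/1.12=2.9546; Δ=(6.2365−0.0000)/(313.1565−199.4923)=0.0549; B=V−Δ·S=-9.7730
Node (3,3) S=364.1355: V=(p*·184.6629+(1−p*)·6.2365)/1.12=90.0998; Δ=(184.6629−6.2365)/(491.5829−313.1565)=1.0000; B=V−Δ·S=-274.0357
Node (2,0) S=109.4608: V=(p*·0.0000+(1−p*)·0.0000)/1.12=0.0000; Δ=(0.0000−0.0000)/(147.7721−94.1363)=0.0000; B=V−Δ·S=0.0000
Node (2,1) S=171.8280: V=(p*·2.9546+(1−p*)·0.0000)/1.12=1.3998; Δ=(2.9546−0.0000)/(231.9678−147.7721)=0.0351; B=V−Δ·S=-4.6301
Node (2,2) S=269.7300: V=(p*·90.0998+(1−p*)·2.9546)/1.12=43.9240; Δ=(90.0998−2.9546)/(364.1355−231.9678)=0.6594; B=V−Δ·S=-133.9232
Node (1,0) S=127.2800: V=(p*·1.3998+(1−p*)·0.0000)/1.12=0.6632; Δ=(1.3998−0.0000)/(171.8280−109.4608)=0.0224; B=V−Δ·S=-2.1935
Node (1,1) S=199.8000: V=(p*·43.9240+(1−p*)·1.3998)/1.12=21.3961; Δ=(43.9240−1.3998)/(269.7300−171.8280)=0.4344; B=V−Δ·S=-65.3880
Node (0,0) S=148.0000: V=(p*·21.3961+(1−p*)·0.6632)/1.12=10.4146; Δ=(21.3961−0.6632)/(199.8000−127.2800)=0.2859; B=V−Δ·S=-31.8976
The time-0 hedge costs 10.4146, which is the no-arbitrage price.

(0,0): Delta=0.2859 Bond=-31.8976
(1,0): Delta=0.0224 Bond=-2.1935
(1,1): Delta=0.4344 Bond=-65.3880
(2,0): Delta=0.0000 Bond=0.0000
(2,1): Delta=0.0351 Bond=-4.6301
(2,2): Delta=0.6594 Bond=-133.9232
(3,0): Delta=0.0000 Bond=0.0000
(3,1): Delta=0.0000 Bond=0.0000
(3,2): Delta=0.0549 Bond=-9.7730
(3,3): Delta=1.0000 Bond=-274.0357
V0=10.4146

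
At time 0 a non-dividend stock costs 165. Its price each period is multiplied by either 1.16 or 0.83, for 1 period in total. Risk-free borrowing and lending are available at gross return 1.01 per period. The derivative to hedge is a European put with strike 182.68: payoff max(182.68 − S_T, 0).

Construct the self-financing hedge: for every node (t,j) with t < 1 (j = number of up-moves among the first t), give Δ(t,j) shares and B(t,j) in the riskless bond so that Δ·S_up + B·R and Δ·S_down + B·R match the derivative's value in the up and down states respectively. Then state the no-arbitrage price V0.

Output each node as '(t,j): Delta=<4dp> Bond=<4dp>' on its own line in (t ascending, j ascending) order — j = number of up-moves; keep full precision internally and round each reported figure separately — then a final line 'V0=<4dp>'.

The replicating-portfolio and risk-neutral prices coincide; use p* = (1.01−0.83)/(1.16−0.83) = 0.5455 for the latter.
Terminal values V(1,·): V(1,0)=45.7300, V(1,1)=0.0000
(0,0): S=165.0000. Δ = (V_up−V_dn)/(S_up−S_dn) = (0.0000−45.7300)/(191.4000−136.9500) = -0.8399. V = [p*·0.0000 + (1−p*)·45.7300]/1.01 = 20.5806. B = V − Δ·S = 159.1563.
Each (Δ,B) replicates both successor values, so the strategy is self-financing and V0 is arbitrage-free.

(0,0): Delta=-0.8399 Bond=159.1563
V0=20.5806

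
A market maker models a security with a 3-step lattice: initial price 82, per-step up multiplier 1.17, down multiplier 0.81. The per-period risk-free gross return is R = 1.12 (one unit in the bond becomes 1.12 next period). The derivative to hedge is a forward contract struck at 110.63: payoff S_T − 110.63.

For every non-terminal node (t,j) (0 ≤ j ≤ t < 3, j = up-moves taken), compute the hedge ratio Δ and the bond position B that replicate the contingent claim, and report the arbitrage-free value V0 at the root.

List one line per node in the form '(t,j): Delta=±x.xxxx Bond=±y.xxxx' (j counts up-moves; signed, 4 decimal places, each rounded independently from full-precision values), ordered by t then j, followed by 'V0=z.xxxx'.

(0,0): Delta=1.0000 Bond=-78.7442
(1,0): Delta=1.0000 Bond=-88.1936
(1,1): Delta=1.0000 Bond=-88.1936
(2,0): Delta=1.0000 Bond=-98.7768
(2,1): Delta=1.0000 Bond=-98.7768
(2,2): Delta=1.0000 Bond=-98.7768
V0=3.2558

Under the risk-neutral measure, an up-move has probability p* = (R−d)/(u−d) = 0.8611 and values discount at R = 1.12.
At expiry t=3: V(3,0)=-67.0518, V(3,1)=-47.6838, V(3,2)=-19.7077, V(3,3)=20.7023
(2,0): S=53.8002. Δ = (V_up−V_dn)/(S_up−S_dn) = (-47.6838−-67.0518)/(62.9462−43.5782) = 1.0000. V = [p*·-47.6838 + (1−p*)·-67.0518]/1.12 = -44.9766. B = V − Δ·S = -98.7768.
(2,1): S=77.7114. Δ = (V_up−V_dn)/(S_up−S_dn) = (-19.7077−-47.6838)/(90.9223−62.9462) = 1.0000. V = [p*·-19.7077 + (1−p*)·-47.6838]/1.12 = -21.0654. B = V − Δ·S = -98.7768.
(2,2): S=112.2498. Δ = (V_up−V_dn)/(S_up−S_dn) = (20.7023−-19.7077)/(131.3323−90.9223) = 1.0000. V = [p*·20.7023 + (1−p*)·-19.7077]/1.12 = 13.4730. B = V − Δ·S = -98.7768.
(1,0): S=66.4200. Δ = (V_up−V_dn)/(S_up−S_dn) = (-21.0654−-44.9766)/(77.7114−53.8002) = 1.0000. V = [p*·-21.0654 + (1−p*)·-44.9766]/1.12 = -21.7736. B = V − Δ·S = -88.1936.
(1,1): S=95.9400. Δ = (V_up−V_dn)/(S_up−S_dn) = (13.4730−-21.0654)/(112.2498−77.7114) = 1.0000. V = [p*·13.4730 + (1−p*)·-21.0654]/1.12 = 7.7464. B = V − Δ·S = -88.1936.
(0,0): S=82.0000. Δ = (V_up−V_dn)/(S_up−S_dn) = (7.7464−-21.7736)/(95.9400−66.4200) = 1.0000. V = [p*·7.7464 + (1−p*)·-21.7736]/1.12 = 3.2558. B = V − Δ·S = -78.7442.
Check: Δ(0,0)·S0 + B(0,0) = 3.2558 = V0.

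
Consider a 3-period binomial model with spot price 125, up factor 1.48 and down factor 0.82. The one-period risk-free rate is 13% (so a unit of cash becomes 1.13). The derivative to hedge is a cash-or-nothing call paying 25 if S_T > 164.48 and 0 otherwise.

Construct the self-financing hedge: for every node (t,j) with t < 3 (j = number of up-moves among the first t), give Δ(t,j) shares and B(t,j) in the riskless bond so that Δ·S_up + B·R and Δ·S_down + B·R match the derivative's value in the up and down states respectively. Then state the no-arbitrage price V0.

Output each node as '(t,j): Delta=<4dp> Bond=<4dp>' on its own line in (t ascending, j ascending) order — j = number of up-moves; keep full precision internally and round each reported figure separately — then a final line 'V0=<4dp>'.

(0,0): Delta=0.1182 Bond=-6.9013
(1,0): Delta=0.1536 Bond=-11.4254
(1,1): Delta=0.0961 Bond=-3.7036
(2,0): Delta=0.0000 Bond=0.0000
(2,1): Delta=0.2497 Bond=-27.4873
(2,2): Delta=0.0000 Bond=22.1239
V0=7.8765

Since d<R<u, set p* = (R−d)/(u−d) = 0.4697; price each node as the discounted p*-expectation of its children.
Payoff layer (t=3): V(3,0)=0.0000, V(3,1)=0.0000, V(3,2)=25.0000, V(3,3)=25.0000
(2,0): S=84.0500. Δ = (V_up−V_dn)/(S_up−S_dn) = (0.0000−0.0000)/(124.3940−68.9210) = 0.0000. V = [p*·0.0000 + (1−p*)·0.0000]/1.13 = 0.0000. B = V − Δ·S = 0.0000.
(2,1): S=151.7000. Δ = (V_up−V_dn)/(S_up−S_dn) = (25.0000−0.0000)/(224.5160−124.3940) = 0.2497. V = [p*·25.0000 + (1−p*)·0.0000]/1.13 = 10.3915. B = V − Δ·S = -27.4873.
(2,2): S=273.8000. Δ = (V_up−V_dn)/(S_up−S_dn) = (25.0000−25.0000)/(405.2240−224.5160) = 0.0000. V = [p*·25.0000 + (1−p*)·25.0000]/1.13 = 22.1239. B = V − Δ·S = 22.1239.
(1,0): S=102.5000. Δ = (V_up−V_dn)/(S_up−S_dn) = (10.3915−0.0000)/(151.7000−84.0500) = 0.1536. V = [p*·10.3915 + (1−p*)·0.0000]/1.13 = 4.3194. B = V − Δ·S = -11.4254.
(1,1): S=185.0000. Δ = (V_up−V_dn)/(S_up−S_dn) = (22.1239−10.3915)/(273.8000−151.7000) = 0.0961. V = [p*·22.1239 + (1−p*)·10.3915]/1.13 = 14.0727. B = V − Δ·S = -3.7036.
(0,0): S=125.0000. Δ = (V_up−V_dn)/(S_up−S_dn) = (14.0727−4.3194)/(185.0000−102.5000) = 0.1182. V = [p*·14.0727 + (1−p*)·4.3194]/1.13 = 7.8765. B = V − Δ·S = -6.9013.
Root portfolio cost Δ·125+B reproduces V0=7.8765.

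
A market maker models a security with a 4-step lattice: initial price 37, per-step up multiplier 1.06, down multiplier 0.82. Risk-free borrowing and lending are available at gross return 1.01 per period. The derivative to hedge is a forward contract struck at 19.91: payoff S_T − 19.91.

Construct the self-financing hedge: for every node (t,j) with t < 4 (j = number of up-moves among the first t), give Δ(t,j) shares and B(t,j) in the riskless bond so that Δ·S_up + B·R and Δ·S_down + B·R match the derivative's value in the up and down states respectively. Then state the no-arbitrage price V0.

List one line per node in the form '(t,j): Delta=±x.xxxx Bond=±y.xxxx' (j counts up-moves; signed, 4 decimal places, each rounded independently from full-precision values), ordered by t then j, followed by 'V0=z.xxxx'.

No-arbitrage ⇒ martingale measure with p* = (R−d)/(u−d) = 0.7917.
Payoff layer (t=4): V(4,0)=-3.1815, V(4,1)=1.7147, V(4,2)=8.0438, V(4,3)=16.2254, V(4,4)=26.8016
  t=3,j=0: stock 20.4006 → up 21.6247 (V=1.7147), down 16.7285 (V=-3.1815). Price 0.6877; hedge Δ=1.0000, bond B=-19.7129.
  t=3,j=1: stock 26.3715 → up 27.9538 (V=8.0438), down 21.6247 (V=1.7147). Price 6.6587; hedge Δ=1.0000, bond B=-19.7129.
  t=3,j=2: stock 34.0900 → up 36.1354 (V=16.2254), down 27.9538 (V=8.0438). Price 14.3772; hedge Δ=1.0000, bond B=-19.7129.
  t=3,j=3: stock 44.0676 → up 46.7116 (V=26.8016), down 36.1354 (V=16.2254). Price 24.3547; hedge Δ=1.0000, bond B=-19.7129.
  t=2,j=0: stock 24.8788 → up 26.3715 (V=6.6587), down 20.4006 (V=0.6877). Price 5.3611; hedge Δ=1.0000, bond B=-19.5177.
  t=2,j=1: stock 32.1604 → up 34.0900 (V=14.3772), down 26.3715 (V=6.6587). Price 12.6427; hedge Δ=1.0000, bond B=-19.5177.
  t=2,j=2: stock 41.5732 → up 44.0676 (V=24.3547), down 34.0900 (V=14.3772). Price 22.0555; hedge Δ=1.0000, bond B=-19.5177.
  t=1,j=0: stock 30.3400 → up 32.1604 (V=12.6427), down 24.8788 (V=5.3611). Price 11.0156; hedge Δ=1.0000, bond B=-19.3244.
  t=1,j=1: stock 39.2200 → up 41.5732 (V=22.0555), down 32.1604 (V=12.6427). Price 19.8956; hedge Δ=1.0000, bond B=-19.3244.
  t=0,j=0: stock 37.0000 → up 39.2200 (V=19.8956), down 30.3400 (V=11.0156). Price 17.8669; hedge Δ=1.0000, bond B=-19.1331.
Root portfolio cost Δ·37+B reproduces V0=17.8669.

(0,0): Delta=1.0000 Bond=-19.1331
(1,0): Delta=1.0000 Bond=-19.3244
(1,1): Delta=1.0000 Bond=-19.3244
(2,0): Delta=1.0000 Bond=-19.5177
(2,1): Delta=1.0000 Bond=-19.5177
(2,2): Delta=1.0000 Bond=-19.5177
(3,0): Delta=1.0000 Bond=-19.7129
(3,1): Delta=1.0000 Bond=-19.7129
(3,2): Delta=1.0000 Bond=-19.7129
(3,3): Delta=1.0000 Bond=-19.7129
V0=17.8669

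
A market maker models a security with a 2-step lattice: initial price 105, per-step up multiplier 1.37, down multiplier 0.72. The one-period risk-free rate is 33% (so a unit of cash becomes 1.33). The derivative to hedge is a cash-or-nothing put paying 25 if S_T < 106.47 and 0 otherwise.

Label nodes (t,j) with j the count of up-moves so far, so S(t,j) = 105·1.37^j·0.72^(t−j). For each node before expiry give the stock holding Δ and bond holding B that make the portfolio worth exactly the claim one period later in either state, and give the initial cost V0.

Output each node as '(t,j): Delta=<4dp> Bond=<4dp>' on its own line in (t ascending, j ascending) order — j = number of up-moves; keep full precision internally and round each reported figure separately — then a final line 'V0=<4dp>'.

(0,0): Delta=-0.2585 Bond=28.8248
(1,0): Delta=0.0000 Bond=18.7970
(1,1): Delta=-0.2674 Bond=39.6183
V0=1.6859

Under the risk-neutral measure, an up-move has probability p* = (R−d)/(u−d) = 0.9385 and values discount at R = 1.33.
Terminal payoffs: V(2,0)=25.0000, V(2,1)=25.0000, V(2,2)=0.0000
(1,0): S=75.6000. Δ = (V_up−V_dn)/(S_up−S_dn) = (25.0000−25.0000)/(103.5720−54.4320) = 0.0000. V = [p*·25.0000 + (1−p*)·25.0000]/1.33 = 18.7970. B = V − Δ·S = 18.7970.
(1,1): S=143.8500. Δ = (V_up−V_dn)/(S_up−S_dn) = (0.0000−25.0000)/(197.0745−103.5720) = -0.2674. V = [p*·0.0000 + (1−p*)·25.0000]/1.33 = 1.1567. B = V − Δ·S = 39.6183.
(0,0): S=105.0000. Δ = (V_up−V_dn)/(S_up−S_dn) = (1.1567−18.7970)/(143.8500−75.6000) = -0.2585. V = [p*·1.1567 + (1−p*)·18.7970]/1.33 = 1.6859. B = V − Δ·S = 28.8248.
The time-0 hedge costs 1.6859, which is the no-arbitrage price.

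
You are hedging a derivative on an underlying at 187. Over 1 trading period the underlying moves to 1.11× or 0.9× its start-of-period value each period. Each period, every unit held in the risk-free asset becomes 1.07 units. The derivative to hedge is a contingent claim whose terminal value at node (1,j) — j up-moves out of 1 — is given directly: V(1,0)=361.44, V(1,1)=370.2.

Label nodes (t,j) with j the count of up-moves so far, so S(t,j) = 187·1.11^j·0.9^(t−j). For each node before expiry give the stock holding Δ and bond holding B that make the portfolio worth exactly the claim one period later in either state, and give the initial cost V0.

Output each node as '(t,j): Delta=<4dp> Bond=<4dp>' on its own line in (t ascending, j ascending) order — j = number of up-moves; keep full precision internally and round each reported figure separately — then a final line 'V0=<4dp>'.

Under the risk-neutral measure, an up-move has probability p* = (R−d)/(u−d) = 0.8095 and values discount at R = 1.07.
Terminal values V(1,·): V(1,0)=361.4400, V(1,1)=370.2000
  t=0,j=0: stock 187.0000 → up 207.5700 (V=370.2000), down 168.3000 (V=361.4400). Price 344.4219; hedge Δ=0.2231, bond B=302.7076.
Root portfolio cost Δ·187+B reproduces V0=344.4219.

(0,0): Delta=0.2231 Bond=302.7076
V0=344.4219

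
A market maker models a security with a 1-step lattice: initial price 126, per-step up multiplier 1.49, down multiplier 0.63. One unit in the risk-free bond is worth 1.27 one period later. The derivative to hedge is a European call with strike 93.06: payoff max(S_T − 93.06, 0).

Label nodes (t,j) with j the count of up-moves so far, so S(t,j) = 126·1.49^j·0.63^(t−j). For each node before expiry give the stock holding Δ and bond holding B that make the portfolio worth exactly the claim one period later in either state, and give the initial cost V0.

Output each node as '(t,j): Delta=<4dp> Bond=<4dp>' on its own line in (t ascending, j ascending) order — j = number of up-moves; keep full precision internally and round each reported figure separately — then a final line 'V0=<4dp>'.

(0,0): Delta=0.8738 Bond=-54.6131
V0=55.4799

The replicating-portfolio and risk-neutral prices coincide; use p* = (1.27−0.63)/(1.49−0.63) = 0.7442 for the latter.
At expiry t=1: V(1,0)=0.0000, V(1,1)=94.6800
(0,0): S=126.0000. Δ = (V_up−V_dn)/(S_up−S_dn) = (94.6800−0.0000)/(187.7400−79.3800) = 0.8738. V = [p*·94.6800 + (1−p*)·0.0000]/1.27 = 55.4799. B = V − Δ·S = -54.6131.
Each (Δ,B) replicates both successor values, so the strategy is self-financing and V0 is arbitrage-free.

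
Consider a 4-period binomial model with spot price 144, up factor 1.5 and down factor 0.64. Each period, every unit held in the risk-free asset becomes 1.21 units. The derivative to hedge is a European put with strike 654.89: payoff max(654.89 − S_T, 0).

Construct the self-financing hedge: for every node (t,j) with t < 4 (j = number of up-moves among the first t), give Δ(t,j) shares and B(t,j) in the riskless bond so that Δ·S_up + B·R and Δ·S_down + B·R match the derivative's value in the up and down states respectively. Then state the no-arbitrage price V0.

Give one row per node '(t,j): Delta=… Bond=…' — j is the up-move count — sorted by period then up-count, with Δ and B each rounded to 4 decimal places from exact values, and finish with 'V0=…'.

Under the risk-neutral measure, an up-move has probability p* = (R−d)/(u−d) = 0.6628 and values discount at R = 1.21.
Terminal values V(4,·): V(4,0)=630.7308, V(4,1)=598.2669, V(4,2)=522.1796, V(4,3)=343.8500, V(4,4)=0.0000
  t=3,j=0: stock 37.7487 → up 56.6231 (V=598.2669), down 24.1592 (V=630.7308). Price 503.4827; hedge Δ=-1.0000, bond B=541.2314.
  t=3,j=1: stock 88.4736 → up 132.7104 (V=522.1796), down 56.6231 (V=598.2669). Price 452.7578; hedge Δ=-1.0000, bond B=541.2314.
  t=3,j=2: stock 207.3600 → up 311.0400 (V=343.8500), down 132.7104 (V=522.1796). Price 333.8714; hedge Δ=-1.0000, bond B=541.2314.
  t=3,j=3: stock 486.0000 → up 729.0000 (V=0.0000), down 311.0400 (V=343.8500). Price 95.8260; hedge Δ=-0.8227, bond B=495.6515.
  t=2,j=0: stock 58.9824 → up 88.4736 (V=452.7578), down 37.7487 (V=503.4827). Price 388.3163; hedge Δ=-1.0000, bond B=447.2987.
  t=2,j=1: stock 138.2400 → up 207.3600 (V=333.8714), down 88.4736 (V=452.7578). Price 309.0587; hedge Δ=-1.0000, bond B=447.2987.
  t=2,j=2: stock 324.0000 → up 486.0000 (V=95.8260), down 207.3600 (V=333.8714). Price 145.5348; hedge Δ=-0.8543, bond B=422.3318.
  t=1,j=0: stock 92.1600 → up 138.2400 (V=309.0587), down 58.9824 (V=388.3163). Price 277.5083; hedge Δ=-1.0000, bond B=369.6683.
  t=1,j=1: stock 216.0000 → up 324.0000 (V=145.5348), down 138.2400 (V=309.0587). Price 165.8484; hedge Δ=-0.8803, bond B=355.9925.
  t=0,j=0: stock 144.0000 → up 216.0000 (V=165.8484), down 92.1600 (V=277.5083). Price 168.1828; hedge Δ=-0.9016, bond B=298.0199.
Root portfolio cost Δ·144+B reproduces V0=168.1828.

(0,0): Delta=-0.9016 Bond=298.0199
(1,0): Delta=-1.0000 Bond=369.6683
(1,1): Delta=-0.8803 Bond=355.9925
(2,0): Delta=-1.0000 Bond=447.2987
(2,1): Delta=-1.0000 Bond=447.2987
(2,2): Delta=-0.8543 Bond=422.3318
(3,0): Delta=-1.0000 Bond=541.2314
(3,1): Delta=-1.0000 Bond=541.2314
(3,2): Delta=-1.0000 Bond=541.2314
(3,3): Delta=-0.8227 Bond=495.6515
V0=168.1828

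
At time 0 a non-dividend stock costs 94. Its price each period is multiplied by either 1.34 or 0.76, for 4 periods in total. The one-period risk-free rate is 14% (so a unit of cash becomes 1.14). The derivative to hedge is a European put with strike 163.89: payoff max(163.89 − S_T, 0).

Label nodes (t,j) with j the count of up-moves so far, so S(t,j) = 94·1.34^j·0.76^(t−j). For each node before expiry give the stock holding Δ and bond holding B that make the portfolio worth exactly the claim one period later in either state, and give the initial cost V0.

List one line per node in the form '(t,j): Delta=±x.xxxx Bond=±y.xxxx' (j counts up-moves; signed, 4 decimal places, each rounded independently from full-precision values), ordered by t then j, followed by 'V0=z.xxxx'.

(0,0): Delta=-0.4993 Bond=66.9895
(1,0): Delta=-0.9362 Bond=107.5831
(1,1): Delta=-0.3688 Bond=59.9390
(2,0): Delta=-1.0000 Bond=126.1080
(2,1): Delta=-0.9172 Bond=120.8220
(2,2): Delta=-0.2052 Bond=40.7034
(3,0): Delta=-1.0000 Bond=143.7632
(3,1): Delta=-1.0000 Bond=143.7632
(3,2): Delta=-0.8924 Bond=134.5654
(3,3): Delta=0.0000 Bond=0.0000
V0=20.0580

No-arbitrage ⇒ martingale measure with p* = (R−d)/(u−d) = 0.6552.
At expiry t=4: V(4,0)=132.5296, V(4,1)=108.5966, V(4,2)=66.3990, V(4,3)=0.0000, V(4,4)=0.0000
Node (3,0) S=41.2637: V=(p*·108.5966+(1−p*)·132.5296)/1.14=102.4994; Δ=(108.5966−132.5296)/(55.2934−31.3604)=-1.0000; B=V−Δ·S=143.7632
Node (3,1) S=72.7545: V=(p*·66.3990+(1−p*)·108.5966)/1.14=71.0087; Δ=(66.3990−108.5966)/(97.4910−55.2934)=-1.0000; B=V−Δ·S=143.7632
Node (3,2) S=128.2777: V=(p*·0.0000+(1−p*)·66.3990)/1.14=20.0844; Δ=(0.0000−66.3990)/(171.8921−97.4910)=-0.8924; B=V−Δ·S=134.5654
Node (3,3) S=226.1738: V=(p*·0.0000+(1−p*)·0.0000)/1.14=0.0000; Δ=(0.0000−0.0000)/(303.0729−171.8921)=0.0000; B=V−Δ·S=0.0000
Node (2,0) S=54.2944: V=(p*·71.0087+(1−p*)·102.4994)/1.14=71.8136; Δ=(71.0087−102.4994)/(72.7545−41.2637)=-1.0000; B=V−Δ·S=126.1080
Node (2,1) S=95.7296: V=(p*·20.0844+(1−p*)·71.0087)/1.14=33.0215; Δ=(20.0844−71.0087)/(128.2777−72.7545)=-0.9172; B=V−Δ·S=120.8220
Node (2,2) S=168.7864: V=(p*·0.0000+(1−p*)·20.0844)/1.14=6.0751; Δ=(0.0000−20.0844)/(226.1738−128.2777)=-0.2052; B=V−Δ·S=40.7034
Node (1,0) S=71.4400: V=(p*·33.0215+(1−p*)·71.8136)/1.14=40.7001; Δ=(33.0215−71.8136)/(95.7296−54.2944)=-0.9362; B=V−Δ·S=107.5831
Node (1,1) S=125.9600: V=(p*·6.0751+(1−p*)·33.0215)/1.14=13.4798; Δ=(6.0751−33.0215)/(168.7864−95.7296)=-0.3688; B=V−Δ·S=59.9390
Node (0,0) S=94.0000: V=(p*·13.4798+(1−p*)·40.7001)/1.14=20.0580; Δ=(13.4798−40.7001)/(125.9600−71.4400)=-0.4993; B=V−Δ·S=66.9895
Check: Δ(0,0)·S0 + B(0,0) = 20.0580 = V0.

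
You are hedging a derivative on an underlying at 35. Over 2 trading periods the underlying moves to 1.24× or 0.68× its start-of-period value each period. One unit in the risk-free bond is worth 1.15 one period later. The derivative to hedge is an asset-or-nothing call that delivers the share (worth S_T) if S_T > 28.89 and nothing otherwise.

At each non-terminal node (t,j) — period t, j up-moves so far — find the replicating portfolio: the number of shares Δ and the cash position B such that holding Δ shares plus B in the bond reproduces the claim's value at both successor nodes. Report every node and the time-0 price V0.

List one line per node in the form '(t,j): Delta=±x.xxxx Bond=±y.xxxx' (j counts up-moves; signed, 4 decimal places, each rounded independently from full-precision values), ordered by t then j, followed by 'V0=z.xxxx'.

(0,0): Delta=1.1154 Bond=-4.3549
(1,0): Delta=2.2143 Bond=-31.1617
(1,1): Delta=1.0000 Bond=0.0000
V0=34.6839

The replicating-portfolio and risk-neutral prices coincide; use p* = (1.15−0.68)/(1.24−0.68) = 0.8393 for the latter.
Terminal values V(2,·): V(2,0)=0.0000, V(2,1)=29.5120, V(2,2)=53.8160
(1,0): S=23.8000. Δ = (V_up−V_dn)/(S_up−S_dn) = (29.5120−0.0000)/(29.5120−16.1840) = 2.2143. V = [p*·29.5120 + (1−p*)·0.0000]/1.15 = 21.5383. B = V − Δ·S = -31.1617.
(1,1): S=43.4000. Δ = (V_up−V_dn)/(S_up−S_dn) = (53.8160−29.5120)/(53.8160−29.5120) = 1.0000. V = [p*·53.8160 + (1−p*)·29.5120]/1.15 = 43.4000. B = V − Δ·S = 0.0000.
(0,0): S=35.0000. Δ = (V_up−V_dn)/(S_up−S_dn) = (43.4000−21.5383)/(43.4000−23.8000) = 1.1154. V = [p*·43.4000 + (1−p*)·21.5383]/1.15 = 34.6839. B = V − Δ·S = -4.3549.
The time-0 hedge costs 34.6839, which is the no-arbitrage price.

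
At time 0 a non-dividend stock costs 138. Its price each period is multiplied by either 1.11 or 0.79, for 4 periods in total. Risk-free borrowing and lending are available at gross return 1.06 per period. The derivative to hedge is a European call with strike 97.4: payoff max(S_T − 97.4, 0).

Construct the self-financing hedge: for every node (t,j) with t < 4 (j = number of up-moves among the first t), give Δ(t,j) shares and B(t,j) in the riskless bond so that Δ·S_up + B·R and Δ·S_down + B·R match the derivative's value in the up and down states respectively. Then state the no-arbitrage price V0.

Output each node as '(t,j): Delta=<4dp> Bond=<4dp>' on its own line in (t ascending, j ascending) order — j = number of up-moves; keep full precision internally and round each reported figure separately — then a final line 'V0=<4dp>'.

(0,0): Delta=0.9727 Bond=-73.1411
(1,0): Delta=0.8393 Bond=-62.9830
(1,1): Delta=0.9903 Bond=-80.2234
(2,0): Delta=0.2517 Bond=-16.1576
(2,1): Delta=0.9167 Bond=-76.1332
(2,2): Delta=1.0000 Bond=-86.6857
(3,0): Delta=0.0000 Bond=0.0000
(3,1): Delta=0.2849 Bond=-20.2987
(3,2): Delta=1.0000 Bond=-91.8868
(3,3): Delta=1.0000 Bond=-91.8868
V0=61.0938

No-arbitrage ⇒ martingale measure with p* = (R−d)/(u−d) = 0.8437.
At expiry t=4: V(4,0)=0.0000, V(4,1)=0.0000, V(4,2)=8.7156, V(4,3)=51.6991, V(4,4)=112.0937
  t=3,j=0: stock 68.0394 → up 75.5237 (V=0.0000), down 53.7511 (V=0.0000). Price 0.0000; hedge Δ=0.0000, bond B=0.0000.
  t=3,j=1: stock 95.5996 → up 106.1156 (V=8.7156), down 75.5237 (V=0.0000). Price 6.9375; hedge Δ=0.2849, bond B=-20.2987.
  t=3,j=2: stock 134.3235 → up 149.0991 (V=51.6991), down 106.1156 (V=8.7156). Price 42.4367; hedge Δ=1.0000, bond B=-91.8868.
  t=3,j=3: stock 188.7331 → up 209.4937 (V=112.0937), down 149.0991 (V=51.6991). Price 96.8463; hedge Δ=1.0000, bond B=-91.8868.
  t=2,j=0: stock 86.1258 → up 95.5996 (V=6.9375), down 68.0394 (V=0.0000). Price 5.5222; hedge Δ=0.2517, bond B=-16.1576.
  t=2,j=1: stock 121.0122 → up 134.3235 (V=42.4367), down 95.5996 (V=6.9375). Price 34.8019; hedge Δ=0.9167, bond B=-76.1332.
  t=2,j=2: stock 170.0298 → up 188.7331 (V=96.8463), down 134.3235 (V=42.4367). Price 83.3441; hedge Δ=1.0000, bond B=-86.6857.
  t=1,j=0: stock 109.0200 → up 121.0122 (V=34.8019), down 86.1258 (V=5.5222). Price 28.5160; hedge Δ=0.8393, bond B=-62.9830.
  t=1,j=1: stock 153.1800 → up 170.0298 (V=83.3441), down 121.0122 (V=34.8019). Price 71.4711; hedge Δ=0.9903, bond B=-80.2234.
  t=0,j=0: stock 138.0000 → up 153.1800 (V=71.4711), down 109.0200 (V=28.5160). Price 61.0938; hedge Δ=0.9727, bond B=-73.1411.
Each (Δ,B) replicates both successor values, so the strategy is self-financing and V0 is arbitrage-free.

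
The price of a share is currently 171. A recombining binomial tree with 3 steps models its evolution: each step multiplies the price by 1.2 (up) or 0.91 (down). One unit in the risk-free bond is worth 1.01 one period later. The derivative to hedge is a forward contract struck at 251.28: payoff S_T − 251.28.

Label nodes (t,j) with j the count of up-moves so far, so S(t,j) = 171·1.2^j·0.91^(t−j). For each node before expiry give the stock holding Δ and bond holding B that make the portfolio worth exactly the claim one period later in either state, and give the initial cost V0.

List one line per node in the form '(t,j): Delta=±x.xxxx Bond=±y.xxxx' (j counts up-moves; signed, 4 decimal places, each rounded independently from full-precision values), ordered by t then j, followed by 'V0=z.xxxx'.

Under the risk-neutral measure, an up-move has probability p* = (R−d)/(u−d) = 0.3448 and values discount at R = 1.01.
Terminal values V(3,·): V(3,0)=-122.4194, V(3,1)=-81.3539, V(3,2)=-27.2016, V(3,3)=44.2080
Node (2,0) S=141.6051: V=(p*·-81.3539+(1−p*)·-122.4194)/1.01=-107.1870; Δ=(-81.3539−-122.4194)/(169.9261−128.8606)=1.0000; B=V−Δ·S=-248.7921
Node (2,1) S=186.7320: V=(p*·-27.2016+(1−p*)·-81.3539)/1.01=-62.0601; Δ=(-27.2016−-81.3539)/(224.0784−169.9261)=1.0000; B=V−Δ·S=-248.7921
Node (2,2) S=246.2400: V=(p*·44.2080+(1−p*)·-27.2016)/1.01=-2.5521; Δ=(44.2080−-27.2016)/(295.4880−224.0784)=1.0000; B=V−Δ·S=-248.7921
Node (1,0) S=155.6100: V=(p*·-62.0601+(1−p*)·-107.1870)/1.01=-90.7188; Δ=(-62.0601−-107.1870)/(186.7320−141.6051)=1.0000; B=V−Δ·S=-246.3288
Node (1,1) S=205.2000: V=(p*·-2.5521+(1−p*)·-62.0601)/1.01=-41.1288; Δ=(-2.5521−-62.0601)/(246.2400−186.7320)=1.0000; B=V−Δ·S=-246.3288
Node (0,0) S=171.0000: V=(p*·-41.1288+(1−p*)·-90.7188)/1.01=-72.8899; Δ=(-41.1288−-90.7188)/(205.2000−155.6100)=1.0000; B=V−Δ·S=-243.8899
Check: Δ(0,0)·S0 + B(0,0) = -72.8899 = V0.

(0,0): Delta=1.0000 Bond=-243.8899
(1,0): Delta=1.0000 Bond=-246.3288
(1,1): Delta=1.0000 Bond=-246.3288
(2,0): Delta=1.0000 Bond=-248.7921
(2,1): Delta=1.0000 Bond=-248.7921
(2,2): Delta=1.0000 Bond=-248.7921
V0=-72.8899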